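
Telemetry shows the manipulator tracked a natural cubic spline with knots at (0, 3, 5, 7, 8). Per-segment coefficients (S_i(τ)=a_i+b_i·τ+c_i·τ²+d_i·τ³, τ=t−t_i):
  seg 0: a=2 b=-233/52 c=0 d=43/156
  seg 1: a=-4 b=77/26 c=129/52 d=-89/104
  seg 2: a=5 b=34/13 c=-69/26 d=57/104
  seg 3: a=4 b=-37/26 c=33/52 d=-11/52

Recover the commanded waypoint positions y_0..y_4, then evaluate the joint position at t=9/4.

y_0=2 y_1=-4 y_2=5 y_3=4 y_4=3
S(9/4) = -16447/3328

y_0 = S_0(0) = a_0 = 2
y_1 = S_1(0) = a_1 = -4
y_2 = S_2(0) = a_2 = 5
y_3 = S_3(0) = a_3 = 4
y_4 = S_3(1) = 3
t_q=9/4 is in segment 0 (τ=9/4); S_0(τ)=-16447/3328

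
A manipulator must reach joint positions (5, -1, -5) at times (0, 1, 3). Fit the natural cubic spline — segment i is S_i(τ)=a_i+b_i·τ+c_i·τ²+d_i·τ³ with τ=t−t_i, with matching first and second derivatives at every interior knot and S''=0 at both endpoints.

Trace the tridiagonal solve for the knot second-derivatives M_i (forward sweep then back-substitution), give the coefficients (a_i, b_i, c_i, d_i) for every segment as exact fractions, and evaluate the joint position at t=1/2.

  seg 0: a=5 b=-20/3 c=0 d=2/3
  seg 1: a=-1 b=-14/3 c=2 d=-1/3
S(1/2) = 7/4

Δ: Δ0=-6, Δ1=-2
row 1: diag=6, rhs=24; c'=1/3, d'=4
back: M1=4
M: M0=0, M1=4, M2=0
seg 0: a=5, c=M0/2=0, d=(M1−M0)/(6·1)=2/3, b=Δ0−h0·(2M0+M1)/6=-20/3
seg 1: a=-1, c=M1/2=2, d=(M2−M1)/(6·2)=-1/3, b=Δ1−h1·(2M1+M2)/6=-14/3
t_q=1/2 → seg 0, τ=1/2; S=5+-20/3·τ+0·τ²+2/3·τ³=7/4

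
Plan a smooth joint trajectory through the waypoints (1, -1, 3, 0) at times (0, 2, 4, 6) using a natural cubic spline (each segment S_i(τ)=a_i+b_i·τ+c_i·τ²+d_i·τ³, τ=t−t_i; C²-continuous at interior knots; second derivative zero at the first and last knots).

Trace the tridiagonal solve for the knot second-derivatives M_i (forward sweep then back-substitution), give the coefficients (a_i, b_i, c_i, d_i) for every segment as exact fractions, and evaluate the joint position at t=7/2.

  seg 0: a=1 b=-61/30 c=0 d=31/120
  seg 1: a=-1 b=16/15 c=31/20 d=-13/24
  seg 2: a=3 b=23/30 c=-17/10 d=17/60
S(7/2) = 723/320

Δ: Δ0=-1, Δ1=2, Δ2=-3/2
row 1: diag=8, rhs=18; c'=1/4, d'=9/4
row 2: denom=8−2·1/4=15/2; d'=(-21−2·9/4)/(15/2)=-17/5
back: M2=-17/5
back: M1=9/4−1/4·-17/5=31/10
M: M0=0, M1=31/10, M2=-17/5, M3=0
seg 0: a=1, c=M0/2=0, d=(M1−M0)/(6·2)=31/120, b=Δ0−h0·(2M0+M1)/6=-61/30
seg 1: a=-1, c=M1/2=31/20, d=(M2−M1)/(6·2)=-13/24, b=Δ1−h1·(2M1+M2)/6=16/15
seg 2: a=3, c=M2/2=-17/10, d=(M3−M2)/(6·2)=17/60, b=Δ2−h2·(2M2+M3)/6=23/30
t_q=7/2 → seg 1, τ=3/2; S=-1+16/15·τ+31/20·τ²+-13/24·τ³=723/320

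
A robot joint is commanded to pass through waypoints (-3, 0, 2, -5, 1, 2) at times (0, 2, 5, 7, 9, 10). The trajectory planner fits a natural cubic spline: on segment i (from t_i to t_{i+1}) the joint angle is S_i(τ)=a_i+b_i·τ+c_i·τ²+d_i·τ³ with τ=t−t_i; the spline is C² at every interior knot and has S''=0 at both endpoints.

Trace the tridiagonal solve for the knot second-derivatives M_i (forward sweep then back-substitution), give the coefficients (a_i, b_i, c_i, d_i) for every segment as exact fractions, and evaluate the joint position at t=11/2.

  seg 0: a=-3 b=7085/5646 c=0 d=173/2823
  seg 1: a=0 b=11237/5646 c=346/941 d=-4567/16938
  seg 2: a=2 b=-8705/2823 c=-3875/1882 d=20899/22584
  seg 3: a=-5 b=-1213/5646 c=13149/3764 d=-2662/2823
  seg 4: a=1 b=13793/5646 c=-8147/3764 d=8147/11292
S(11/2) = 3561/60224

Δ: Δ0=3/2, Δ1=2/3, Δ2=-7/2, Δ3=3, Δ4=1
row 1: diag=10, rhs=-5; c'=3/10, d'=-1/2
row 2: denom=10−3·3/10=91/10; d'=(-25−3·-1/2)/(91/10)=-235/91
row 3: denom=8−2·20/91=688/91; d'=(39−2·-235/91)/(688/91)=4019/688
row 4: denom=6−2·91/344=941/172; d'=(-12−2·4019/688)/(941/172)=-8147/1882
back: M4=-8147/1882
back: M3=4019/688−91/344·-8147/1882=13149/1882
back: M2=-235/91−20/91·13149/1882=-3875/941
back: M1=-1/2−3/10·-3875/941=692/941
M: M0=0, M1=692/941, M2=-3875/941, M3=13149/1882, M4=-8147/1882, M5=0
seg 0: a=-3, c=M0/2=0, d=(M1−M0)/(6·2)=173/2823, b=Δ0−h0·(2M0+M1)/6=7085/5646
seg 1: a=0, c=M1/2=346/941, d=(M2−M1)/(6·3)=-4567/16938, b=Δ1−h1·(2M1+M2)/6=11237/5646
seg 2: a=2, c=M2/2=-3875/1882, d=(M3−M2)/(6·2)=20899/22584, b=Δ2−h2·(2M2+M3)/6=-8705/2823
seg 3: a=-5, c=M3/2=13149/3764, d=(M4−M3)/(6·2)=-2662/2823, b=Δ3−h3·(2M3+M4)/6=-1213/5646
seg 4: a=1, c=M4/2=-8147/3764, d=(M5−M4)/(6·1)=8147/11292, b=Δ4−h4·(2M4+M5)/6=13793/5646
t_q=11/2 → seg 2, τ=1/2; S=2+-8705/2823·τ+-3875/1882·τ²+20899/22584·τ³=3561/60224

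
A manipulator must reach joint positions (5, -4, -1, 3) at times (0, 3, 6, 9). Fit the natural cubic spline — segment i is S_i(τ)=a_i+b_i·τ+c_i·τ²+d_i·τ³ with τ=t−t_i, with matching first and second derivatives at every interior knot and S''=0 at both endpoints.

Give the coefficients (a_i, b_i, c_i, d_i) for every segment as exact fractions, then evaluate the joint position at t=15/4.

  seg 0: a=5 b=-182/45 c=0 d=47/405
  seg 1: a=-4 b=-41/45 c=47/45 d=-11/81
  seg 2: a=-1 b=76/45 c=-8/45 d=8/405
S(15/4) = -1329/320

Δ: Δ0=-3, Δ1=1, Δ2=4/3
row 1: diag=12, rhs=24; c'=1/4, d'=2
row 2: denom=12−3·1/4=45/4; d'=(2−3·2)/(45/4)=-16/45
back: M2=-16/45
back: M1=2−1/4·-16/45=94/45
M: M0=0, M1=94/45, M2=-16/45, M3=0
seg 0: a=5, c=M0/2=0, d=(M1−M0)/(6·3)=47/405, b=Δ0−h0·(2M0+M1)/6=-182/45
seg 1: a=-4, c=M1/2=47/45, d=(M2−M1)/(6·3)=-11/81, b=Δ1−h1·(2M1+M2)/6=-41/45
seg 2: a=-1, c=M2/2=-8/45, d=(M3−M2)/(6·3)=8/405, b=Δ2−h2·(2M2+M3)/6=76/45
t_q=15/4 → seg 1, τ=3/4; S=-4+-41/45·τ+47/45·τ²+-11/81·τ³=-1329/320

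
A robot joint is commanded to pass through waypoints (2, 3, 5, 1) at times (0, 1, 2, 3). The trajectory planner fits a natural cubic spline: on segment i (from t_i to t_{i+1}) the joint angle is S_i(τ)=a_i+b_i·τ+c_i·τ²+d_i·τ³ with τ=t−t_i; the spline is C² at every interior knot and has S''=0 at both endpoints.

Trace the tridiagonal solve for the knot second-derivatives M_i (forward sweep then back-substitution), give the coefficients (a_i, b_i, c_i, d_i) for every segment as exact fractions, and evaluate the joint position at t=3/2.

  seg 0: a=2 b=1/3 c=0 d=2/3
  seg 1: a=3 b=7/3 c=2 d=-7/3
  seg 2: a=5 b=-2/3 c=-5 d=5/3
S(3/2) = 35/8

Δ: Δ0=1, Δ1=2, Δ2=-4
row 1: diag=4, rhs=6; c'=1/4, d'=3/2
row 2: denom=4−1·1/4=15/4; d'=(-36−1·3/2)/(15/4)=-10
back: M2=-10
back: M1=3/2−1/4·-10=4
M: M0=0, M1=4, M2=-10, M3=0
seg 0: a=2, c=M0/2=0, d=(M1−M0)/(6·1)=2/3, b=Δ0−h0·(2M0+M1)/6=1/3
seg 1: a=3, c=M1/2=2, d=(M2−M1)/(6·1)=-7/3, b=Δ1−h1·(2M1+M2)/6=7/3
seg 2: a=5, c=M2/2=-5, d=(M3−M2)/(6·1)=5/3, b=Δ2−h2·(2M2+M3)/6=-2/3
t_q=3/2 → seg 1, τ=1/2; S=3+7/3·τ+2·τ²+-7/3·τ³=35/8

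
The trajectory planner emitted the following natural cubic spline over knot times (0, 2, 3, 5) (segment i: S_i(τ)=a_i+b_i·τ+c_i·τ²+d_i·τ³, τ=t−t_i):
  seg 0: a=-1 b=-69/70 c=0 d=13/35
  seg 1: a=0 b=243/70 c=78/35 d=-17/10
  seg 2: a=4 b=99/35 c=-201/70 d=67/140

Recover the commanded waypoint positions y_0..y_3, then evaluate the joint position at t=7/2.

y_0=-1 y_1=0 y_2=4 y_3=2
S(7/2) = 761/160

y_0 = S_0(0) = a_0 = -1
y_1 = S_1(0) = a_1 = 0
y_2 = S_2(0) = a_2 = 4
y_3 = S_2(2) = 2
t_q=7/2 is in segment 2 (τ=1/2); S_2(τ)=761/160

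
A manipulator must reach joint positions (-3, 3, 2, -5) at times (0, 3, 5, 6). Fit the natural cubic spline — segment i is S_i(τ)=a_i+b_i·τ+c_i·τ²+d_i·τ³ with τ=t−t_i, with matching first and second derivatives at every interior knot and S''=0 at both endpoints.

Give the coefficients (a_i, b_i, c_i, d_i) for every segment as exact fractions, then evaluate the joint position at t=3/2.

Δ: Δ0=2, Δ1=-1/2, Δ2=-7
row 1: diag=10, rhs=-15; c'=1/5, d'=-3/2
row 2: denom=6−2·1/5=28/5; d'=(-39−2·-3/2)/(28/5)=-45/7
back: M2=-45/7
back: M1=-3/2−1/5·-45/7=-3/14
M: M0=0, M1=-3/14, M2=-45/7, M3=0
seg 0: a=-3, c=M0/2=0, d=(M1−M0)/(6·3)=-1/84, b=Δ0−h0·(2M0+M1)/6=59/28
seg 1: a=3, c=M1/2=-3/28, d=(M2−M1)/(6·2)=-29/56, b=Δ1−h1·(2M1+M2)/6=25/14
seg 2: a=2, c=M2/2=-45/14, d=(M3−M2)/(6·1)=15/14, b=Δ2−h2·(2M2+M3)/6=-34/7
t_q=3/2 → seg 0, τ=3/2; S=-3+59/28·τ+0·τ²+-1/84·τ³=27/224

  seg 0: a=-3 b=59/28 c=0 d=-1/84
  seg 1: a=3 b=25/14 c=-3/28 d=-29/56
  seg 2: a=2 b=-34/7 c=-45/14 d=15/14
S(3/2) = 27/224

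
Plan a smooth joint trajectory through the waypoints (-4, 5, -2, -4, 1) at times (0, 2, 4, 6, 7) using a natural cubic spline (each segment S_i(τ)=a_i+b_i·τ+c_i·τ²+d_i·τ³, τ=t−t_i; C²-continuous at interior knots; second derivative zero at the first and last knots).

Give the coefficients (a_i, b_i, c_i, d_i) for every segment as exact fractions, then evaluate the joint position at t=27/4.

  seg 0: a=-4 b=274/41 c=0 d=-179/328
  seg 1: a=5 b=11/82 c=-537/164 d=239/328
  seg 2: a=-2 b=-173/41 c=45/41 d=21/82
  seg 3: a=-4 b=133/41 c=108/41 d=-36/41
S(27/4) = -299/656

Δ: Δ0=9/2, Δ1=-7/2, Δ2=-1, Δ3=5
row 1: diag=8, rhs=-48; c'=1/4, d'=-6
row 2: denom=8−2·1/4=15/2; d'=(15−2·-6)/(15/2)=18/5
row 3: denom=6−2·4/15=82/15; d'=(36−2·18/5)/(82/15)=216/41
back: M3=216/41
back: M2=18/5−4/15·216/41=90/41
back: M1=-6−1/4·90/41=-537/82
M: M0=0, M1=-537/82, M2=90/41, M3=216/41, M4=0
seg 0: a=-4, c=M0/2=0, d=(M1−M0)/(6·2)=-179/328, b=Δ0−h0·(2M0+M1)/6=274/41
seg 1: a=5, c=M1/2=-537/164, d=(M2−M1)/(6·2)=239/328, b=Δ1−h1·(2M1+M2)/6=11/82
seg 2: a=-2, c=M2/2=45/41, d=(M3−M2)/(6·2)=21/82, b=Δ2−h2·(2M2+M3)/6=-173/41
seg 3: a=-4, c=M3/2=108/41, d=(M4−M3)/(6·1)=-36/41, b=Δ3−h3·(2M3+M4)/6=133/41
t_q=27/4 → seg 3, τ=3/4; S=-4+133/41·τ+108/41·τ²+-36/41·τ³=-299/656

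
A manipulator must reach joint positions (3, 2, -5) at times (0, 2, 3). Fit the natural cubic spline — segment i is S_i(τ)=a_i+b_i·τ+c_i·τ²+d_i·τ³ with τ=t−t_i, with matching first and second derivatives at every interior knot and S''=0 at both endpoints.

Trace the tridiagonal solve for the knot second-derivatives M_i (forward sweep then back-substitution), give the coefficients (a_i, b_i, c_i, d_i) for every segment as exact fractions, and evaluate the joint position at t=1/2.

Δ: Δ0=-1/2, Δ1=-7
row 1: diag=6, rhs=-39; c'=1/6, d'=-13/2
back: M1=-13/2
M: M0=0, M1=-13/2, M2=0
seg 0: a=3, c=M0/2=0, d=(M1−M0)/(6·2)=-13/24, b=Δ0−h0·(2M0+M1)/6=5/3
seg 1: a=2, c=M1/2=-13/4, d=(M2−M1)/(6·1)=13/12, b=Δ1−h1·(2M1+M2)/6=-29/6
t_q=1/2 → seg 0, τ=1/2; S=3+5/3·τ+0·τ²+-13/24·τ³=241/64

  seg 0: a=3 b=5/3 c=0 d=-13/24
  seg 1: a=2 b=-29/6 c=-13/4 d=13/12
S(1/2) = 241/64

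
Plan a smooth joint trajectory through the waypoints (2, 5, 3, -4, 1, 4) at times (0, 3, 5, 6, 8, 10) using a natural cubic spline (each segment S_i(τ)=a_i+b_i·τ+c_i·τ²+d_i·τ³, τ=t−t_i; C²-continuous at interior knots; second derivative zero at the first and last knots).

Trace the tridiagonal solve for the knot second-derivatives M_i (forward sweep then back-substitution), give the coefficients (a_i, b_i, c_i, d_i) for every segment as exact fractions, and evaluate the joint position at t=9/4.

Δ: Δ0=1, Δ1=-1, Δ2=-7, Δ3=5/2, Δ4=3/2
row 1: diag=10, rhs=-12; c'=1/5, d'=-6/5
row 2: denom=6−2·1/5=28/5; d'=(-36−2·-6/5)/(28/5)=-6
row 3: denom=6−1·5/28=163/28; d'=(57−1·-6)/(163/28)=1764/163
row 4: denom=8−2·56/163=1192/163; d'=(-6−2·1764/163)/(1192/163)=-2253/596
back: M4=-2253/596
back: M3=1764/163−56/163·-2253/596=1806/149
back: M2=-6−5/28·1806/149=-2433/298
back: M1=-6/5−1/5·-2433/298=129/298
M: M0=0, M1=129/298, M2=-2433/298, M3=1806/149, M4=-2253/596, M5=0
seg 0: a=2, c=M0/2=0, d=(M1−M0)/(6·3)=43/1788, b=Δ0−h0·(2M0+M1)/6=467/596
seg 1: a=5, c=M1/2=129/596, d=(M2−M1)/(6·2)=-427/596, b=Δ1−h1·(2M1+M2)/6=427/298
seg 2: a=3, c=M2/2=-2433/596, d=(M3−M2)/(6·1)=2015/596, b=Δ2−h2·(2M2+M3)/6=-1877/298
seg 3: a=-4, c=M3/2=903/149, d=(M4−M3)/(6·2)=-3159/2384, b=Δ3−h3·(2M3+M4)/6=-2575/596
seg 4: a=1, c=M4/2=-2253/1192, d=(M5−M4)/(6·2)=751/2384, b=Δ4−h4·(2M4+M5)/6=599/149
t_q=9/4 → seg 0, τ=9/4; S=2+467/596·τ+0·τ²+43/1788·τ³=153985/38144

  seg 0: a=2 b=467/596 c=0 d=43/1788
  seg 1: a=5 b=427/298 c=129/596 d=-427/596
  seg 2: a=3 b=-1877/298 c=-2433/596 d=2015/596
  seg 3: a=-4 b=-2575/596 c=903/149 d=-3159/2384
  seg 4: a=1 b=599/149 c=-2253/1192 d=751/2384
S(9/4) = 153985/38144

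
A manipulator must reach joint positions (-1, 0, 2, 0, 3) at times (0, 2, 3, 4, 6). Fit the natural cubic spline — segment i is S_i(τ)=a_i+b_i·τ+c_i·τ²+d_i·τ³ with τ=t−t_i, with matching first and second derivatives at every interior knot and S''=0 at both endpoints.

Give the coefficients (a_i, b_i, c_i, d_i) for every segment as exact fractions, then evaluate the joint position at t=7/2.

Δ: Δ0=1/2, Δ1=2, Δ2=-2, Δ3=3/2
row 1: diag=6, rhs=9; c'=1/6, d'=3/2
row 2: denom=4−1·1/6=23/6; d'=(-24−1·3/2)/(23/6)=-153/23
row 3: denom=6−1·6/23=132/23; d'=(21−1·-153/23)/(132/23)=53/11
back: M3=53/11
back: M2=-153/23−6/23·53/11=-87/11
back: M1=3/2−1/6·-87/11=31/11
M: M0=0, M1=31/11, M2=-87/11, M3=53/11, M4=0
seg 0: a=-1, c=M0/2=0, d=(M1−M0)/(6·2)=31/132, b=Δ0−h0·(2M0+M1)/6=-29/66
seg 1: a=0, c=M1/2=31/22, d=(M2−M1)/(6·1)=-59/33, b=Δ1−h1·(2M1+M2)/6=157/66
seg 2: a=2, c=M2/2=-87/22, d=(M3−M2)/(6·1)=70/33, b=Δ2−h2·(2M2+M3)/6=-1/6
seg 3: a=0, c=M3/2=53/22, d=(M4−M3)/(6·2)=-53/132, b=Δ3−h3·(2M3+M4)/6=-113/66
t_q=7/2 → seg 2, τ=1/2; S=2+-1/6·τ+-87/22·τ²+70/33·τ³=105/88

  seg 0: a=-1 b=-29/66 c=0 d=31/132
  seg 1: a=0 b=157/66 c=31/22 d=-59/33
  seg 2: a=2 b=-1/6 c=-87/22 d=70/33
  seg 3: a=0 b=-113/66 c=53/22 d=-53/132
S(7/2) = 105/88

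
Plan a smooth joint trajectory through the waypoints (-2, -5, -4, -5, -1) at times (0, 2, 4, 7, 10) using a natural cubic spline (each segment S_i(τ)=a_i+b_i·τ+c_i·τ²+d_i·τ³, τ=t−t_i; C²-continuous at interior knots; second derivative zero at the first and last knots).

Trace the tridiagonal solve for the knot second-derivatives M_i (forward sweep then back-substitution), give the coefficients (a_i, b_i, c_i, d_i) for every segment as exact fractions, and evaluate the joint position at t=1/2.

  seg 0: a=-2 b=-21/10 c=0 d=3/20
  seg 1: a=-5 b=-3/10 c=9/10 d=-1/4
  seg 2: a=-4 b=3/10 c=-3/5 d=7/54
  seg 3: a=-5 b=1/5 c=17/30 d=-17/270
S(1/2) = -97/32

Δ: Δ0=-3/2, Δ1=1/2, Δ2=-1/3, Δ3=4/3
row 1: diag=8, rhs=12; c'=1/4, d'=3/2
row 2: denom=10−2·1/4=19/2; d'=(-5−2·3/2)/(19/2)=-16/19
row 3: denom=12−3·6/19=210/19; d'=(10−3·-16/19)/(210/19)=17/15
back: M3=17/15
back: M2=-16/19−6/19·17/15=-6/5
back: M1=3/2−1/4·-6/5=9/5
M: M0=0, M1=9/5, M2=-6/5, M3=17/15, M4=0
seg 0: a=-2, c=M0/2=0, d=(M1−M0)/(6·2)=3/20, b=Δ0−h0·(2M0+M1)/6=-21/10
seg 1: a=-5, c=M1/2=9/10, d=(M2−M1)/(6·2)=-1/4, b=Δ1−h1·(2M1+M2)/6=-3/10
seg 2: a=-4, c=M2/2=-3/5, d=(M3−M2)/(6·3)=7/54, b=Δ2−h2·(2M2+M3)/6=3/10
seg 3: a=-5, c=M3/2=17/30, d=(M4−M3)/(6·3)=-17/270, b=Δ3−h3·(2M3+M4)/6=1/5
t_q=1/2 → seg 0, τ=1/2; S=-2+-21/10·τ+0·τ²+3/20·τ³=-97/32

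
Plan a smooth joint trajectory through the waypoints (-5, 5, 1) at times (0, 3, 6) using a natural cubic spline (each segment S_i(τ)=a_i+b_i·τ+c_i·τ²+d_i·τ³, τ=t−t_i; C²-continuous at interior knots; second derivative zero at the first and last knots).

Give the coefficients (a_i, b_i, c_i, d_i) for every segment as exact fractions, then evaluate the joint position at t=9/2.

Δ: Δ0=10/3, Δ1=-4/3
row 1: diag=12, rhs=-28; c'=1/4, d'=-7/3
back: M1=-7/3
M: M0=0, M1=-7/3, M2=0
seg 0: a=-5, c=M0/2=0, d=(M1−M0)/(6·3)=-7/54, b=Δ0−h0·(2M0+M1)/6=9/2
seg 1: a=5, c=M1/2=-7/6, d=(M2−M1)/(6·3)=7/54, b=Δ1−h1·(2M1+M2)/6=1
t_q=9/2 → seg 1, τ=3/2; S=5+1·τ+-7/6·τ²+7/54·τ³=69/16

  seg 0: a=-5 b=9/2 c=0 d=-7/54
  seg 1: a=5 b=1 c=-7/6 d=7/54
S(9/2) = 69/16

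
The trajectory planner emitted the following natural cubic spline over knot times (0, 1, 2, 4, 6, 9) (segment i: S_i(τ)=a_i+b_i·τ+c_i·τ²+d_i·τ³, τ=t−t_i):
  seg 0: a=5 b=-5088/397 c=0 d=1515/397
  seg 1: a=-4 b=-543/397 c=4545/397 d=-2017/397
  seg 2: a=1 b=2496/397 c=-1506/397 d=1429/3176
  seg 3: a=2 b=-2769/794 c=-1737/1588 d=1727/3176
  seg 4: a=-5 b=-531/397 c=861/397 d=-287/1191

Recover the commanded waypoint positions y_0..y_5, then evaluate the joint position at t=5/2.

y_0=5 y_1=-4 y_2=1 y_3=2 y_4=-5 y_5=4
S(5/2) = 82613/25408

y_0 = S_0(0) = a_0 = 5
y_1 = S_1(0) = a_1 = -4
y_2 = S_2(0) = a_2 = 1
y_3 = S_3(0) = a_3 = 2
y_4 = S_4(0) = a_4 = -5
y_5 = S_4(3) = 4
t_q=5/2 is in segment 2 (τ=1/2); S_2(τ)=82613/25408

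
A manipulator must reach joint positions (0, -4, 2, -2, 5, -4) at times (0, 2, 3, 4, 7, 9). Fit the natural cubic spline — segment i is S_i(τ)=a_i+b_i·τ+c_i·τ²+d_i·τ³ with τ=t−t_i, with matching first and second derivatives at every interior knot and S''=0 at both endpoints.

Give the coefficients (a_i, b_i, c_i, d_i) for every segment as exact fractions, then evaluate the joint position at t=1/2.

  seg 0: a=0 b=-27353/4719 c=0 d=17915/18876
  seg 1: a=-4 b=26392/4719 c=17915/3146 d=-49901/9438
  seg 2: a=2 b=961/858 c=-15993/1573 d=47635/9438
  seg 3: a=-2 b=-19220/4719 c=15649/3146 d=-229/242
  seg 4: a=5 b=2105/9438 c=-5572/1573 d=2786/4719
S(1/2) = -139911/50336

Δ: Δ0=-2, Δ1=6, Δ2=-4, Δ3=7/3, Δ4=-9/2
row 1: diag=6, rhs=48; c'=1/6, d'=8
row 2: denom=4−1·1/6=23/6; d'=(-60−1·8)/(23/6)=-408/23
row 3: denom=8−1·6/23=178/23; d'=(38−1·-408/23)/(178/23)=641/89
row 4: denom=10−3·69/178=1573/178; d'=(-41−3·641/89)/(1573/178)=-11144/1573
back: M4=-11144/1573
back: M3=641/89−69/178·-11144/1573=15649/1573
back: M2=-408/23−6/23·15649/1573=-31986/1573
back: M1=8−1/6·-31986/1573=17915/1573
M: M0=0, M1=17915/1573, M2=-31986/1573, M3=15649/1573, M4=-11144/1573, M5=0
seg 0: a=0, c=M0/2=0, d=(M1−M0)/(6·2)=17915/18876, b=Δ0−h0·(2M0+M1)/6=-27353/4719
seg 1: a=-4, c=M1/2=17915/3146, d=(M2−M1)/(6·1)=-49901/9438, b=Δ1−h1·(2M1+M2)/6=26392/4719
seg 2: a=2, c=M2/2=-15993/1573, d=(M3−M2)/(6·1)=47635/9438, b=Δ2−h2·(2M2+M3)/6=961/858
seg 3: a=-2, c=M3/2=15649/3146, d=(M4−M3)/(6·3)=-229/242, b=Δ3−h3·(2M3+M4)/6=-19220/4719
seg 4: a=5, c=M4/2=-5572/1573, d=(M5−M4)/(6·2)=2786/4719, b=Δ4−h4·(2M4+M5)/6=2105/9438
t_q=1/2 → seg 0, τ=1/2; S=0+-27353/4719·τ+0·τ²+17915/18876·τ³=-139911/50336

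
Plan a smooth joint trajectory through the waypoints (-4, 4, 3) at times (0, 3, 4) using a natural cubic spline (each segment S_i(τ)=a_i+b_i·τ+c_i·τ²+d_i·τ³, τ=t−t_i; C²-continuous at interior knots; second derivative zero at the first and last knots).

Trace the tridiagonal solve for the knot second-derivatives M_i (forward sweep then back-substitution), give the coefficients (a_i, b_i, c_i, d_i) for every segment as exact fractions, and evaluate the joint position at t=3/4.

  seg 0: a=-4 b=97/24 c=0 d=-11/72
  seg 1: a=4 b=-1/12 c=-11/8 d=11/24
S(3/4) = -529/512

Δ: Δ0=8/3, Δ1=-1
row 1: diag=8, rhs=-22; c'=1/8, d'=-11/4
back: M1=-11/4
M: M0=0, M1=-11/4, M2=0
seg 0: a=-4, c=M0/2=0, d=(M1−M0)/(6·3)=-11/72, b=Δ0−h0·(2M0+M1)/6=97/24
seg 1: a=4, c=M1/2=-11/8, d=(M2−M1)/(6·1)=11/24, b=Δ1−h1·(2M1+M2)/6=-1/12
t_q=3/4 → seg 0, τ=3/4; S=-4+97/24·τ+0·τ²+-11/72·τ³=-529/512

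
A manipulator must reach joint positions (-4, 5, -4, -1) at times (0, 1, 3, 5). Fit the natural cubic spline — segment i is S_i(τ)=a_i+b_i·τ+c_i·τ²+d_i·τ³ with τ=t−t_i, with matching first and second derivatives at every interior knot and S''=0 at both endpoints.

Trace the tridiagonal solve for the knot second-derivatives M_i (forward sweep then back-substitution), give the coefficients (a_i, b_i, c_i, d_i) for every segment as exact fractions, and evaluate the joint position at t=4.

Δ: Δ0=9, Δ1=-9/2, Δ2=3/2
row 1: diag=6, rhs=-81; c'=1/3, d'=-27/2
row 2: denom=8−2·1/3=22/3; d'=(36−2·-27/2)/(22/3)=189/22
back: M2=189/22
back: M1=-27/2−1/3·189/22=-180/11
M: M0=0, M1=-180/11, M2=189/22, M3=0
seg 0: a=-4, c=M0/2=0, d=(M1−M0)/(6·1)=-30/11, b=Δ0−h0·(2M0+M1)/6=129/11
seg 1: a=5, c=M1/2=-90/11, d=(M2−M1)/(6·2)=183/88, b=Δ1−h1·(2M1+M2)/6=39/11
seg 2: a=-4, c=M2/2=189/44, d=(M3−M2)/(6·2)=-63/88, b=Δ2−h2·(2M2+M3)/6=-93/22
t_q=4 → seg 2, τ=1; S=-4+-93/22·τ+189/44·τ²+-63/88·τ³=-409/88

  seg 0: a=-4 b=129/11 c=0 d=-30/11
  seg 1: a=5 b=39/11 c=-90/11 d=183/88
  seg 2: a=-4 b=-93/22 c=189/44 d=-63/88
S(4) = -409/88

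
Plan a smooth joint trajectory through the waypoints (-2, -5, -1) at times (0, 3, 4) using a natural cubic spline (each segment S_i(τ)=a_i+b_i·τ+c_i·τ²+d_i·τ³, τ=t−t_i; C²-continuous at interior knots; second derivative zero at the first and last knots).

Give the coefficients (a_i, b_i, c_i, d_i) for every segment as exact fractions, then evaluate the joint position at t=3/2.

Δ: Δ0=-1, Δ1=4
row 1: diag=8, rhs=30; c'=1/8, d'=15/4
back: M1=15/4
M: M0=0, M1=15/4, M2=0
seg 0: a=-2, c=M0/2=0, d=(M1−M0)/(6·3)=5/24, b=Δ0−h0·(2M0+M1)/6=-23/8
seg 1: a=-5, c=M1/2=15/8, d=(M2−M1)/(6·1)=-5/8, b=Δ1−h1·(2M1+M2)/6=11/4
t_q=3/2 → seg 0, τ=3/2; S=-2+-23/8·τ+0·τ²+5/24·τ³=-359/64

  seg 0: a=-2 b=-23/8 c=0 d=5/24
  seg 1: a=-5 b=11/4 c=15/8 d=-5/8
S(3/2) = -359/64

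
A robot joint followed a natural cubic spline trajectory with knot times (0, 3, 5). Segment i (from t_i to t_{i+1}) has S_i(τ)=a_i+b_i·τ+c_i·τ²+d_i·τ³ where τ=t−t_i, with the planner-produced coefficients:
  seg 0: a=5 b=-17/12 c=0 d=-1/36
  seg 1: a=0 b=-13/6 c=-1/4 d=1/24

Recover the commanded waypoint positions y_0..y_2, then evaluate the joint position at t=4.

y_0=5 y_1=0 y_2=-5
S(4) = -19/8

y_0 = S_0(0) = a_0 = 5
y_1 = S_1(0) = a_1 = 0
y_2 = S_1(2) = -5
t_q=4 is in segment 1 (τ=1); S_1(τ)=-19/8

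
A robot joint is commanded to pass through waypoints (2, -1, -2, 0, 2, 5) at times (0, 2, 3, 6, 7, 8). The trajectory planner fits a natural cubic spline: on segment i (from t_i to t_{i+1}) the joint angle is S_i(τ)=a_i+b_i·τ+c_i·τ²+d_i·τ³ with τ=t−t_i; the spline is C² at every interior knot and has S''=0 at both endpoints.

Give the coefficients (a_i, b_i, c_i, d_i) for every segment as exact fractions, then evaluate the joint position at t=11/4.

Δ: Δ0=-3/2, Δ1=-1, Δ2=2/3, Δ3=2, Δ4=3
row 1: diag=6, rhs=3; c'=1/6, d'=1/2
row 2: denom=8−1·1/6=47/6; d'=(10−1·1/2)/(47/6)=57/47
row 3: denom=8−3·18/47=322/47; d'=(8−3·57/47)/(322/47)=205/322
row 4: denom=4−1·47/322=1241/322; d'=(6−1·205/322)/(1241/322)=1727/1241
back: M4=1727/1241
back: M3=205/322−47/322·1727/1241=538/1241
back: M2=57/47−18/47·538/1241=1299/1241
back: M1=1/2−1/6·1299/1241=404/1241
M: M0=0, M1=404/1241, M2=1299/1241, M3=538/1241, M4=1727/1241, M5=0
seg 0: a=2, c=M0/2=0, d=(M1−M0)/(6·2)=101/3723, b=Δ0−h0·(2M0+M1)/6=-11977/7446
seg 1: a=-1, c=M1/2=202/1241, d=(M2−M1)/(6·1)=895/7446, b=Δ1−h1·(2M1+M2)/6=-9553/7446
seg 2: a=-2, c=M2/2=1299/2482, d=(M3−M2)/(6·3)=-761/22338, b=Δ2−h2·(2M2+M3)/6=-2222/3723
seg 3: a=0, c=M3/2=269/1241, d=(M4−M3)/(6·1)=1189/7446, b=Δ3−h3·(2M3+M4)/6=12089/7446
seg 4: a=2, c=M4/2=1727/2482, d=(M5−M4)/(6·1)=-1727/7446, b=Δ4−h4·(2M4+M5)/6=9442/3723
t_q=11/4 → seg 1, τ=3/4; S=-1+-9553/7446·τ+202/1241·τ²+895/7446·τ³=-289097/158848

  seg 0: a=2 b=-11977/7446 c=0 d=101/3723
  seg 1: a=-1 b=-9553/7446 c=202/1241 d=895/7446
  seg 2: a=-2 b=-2222/3723 c=1299/2482 d=-761/22338
  seg 3: a=0 b=12089/7446 c=269/1241 d=1189/7446
  seg 4: a=2 b=9442/3723 c=1727/2482 d=-1727/7446
S(11/4) = -289097/158848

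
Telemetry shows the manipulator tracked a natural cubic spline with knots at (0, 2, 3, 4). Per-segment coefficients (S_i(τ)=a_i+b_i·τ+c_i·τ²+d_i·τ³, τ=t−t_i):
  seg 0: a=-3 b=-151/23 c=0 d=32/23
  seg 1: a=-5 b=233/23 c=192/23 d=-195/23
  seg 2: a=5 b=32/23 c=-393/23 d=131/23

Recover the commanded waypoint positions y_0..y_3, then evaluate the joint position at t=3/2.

y_0 = S_0(0) = a_0 = -3
y_1 = S_1(0) = a_1 = -5
y_2 = S_2(0) = a_2 = 5
y_3 = S_2(1) = -5
t_q=3/2 is in segment 0 (τ=3/2); S_0(τ)=-375/46

y_0=-3 y_1=-5 y_2=5 y_3=-5
S(3/2) = -375/46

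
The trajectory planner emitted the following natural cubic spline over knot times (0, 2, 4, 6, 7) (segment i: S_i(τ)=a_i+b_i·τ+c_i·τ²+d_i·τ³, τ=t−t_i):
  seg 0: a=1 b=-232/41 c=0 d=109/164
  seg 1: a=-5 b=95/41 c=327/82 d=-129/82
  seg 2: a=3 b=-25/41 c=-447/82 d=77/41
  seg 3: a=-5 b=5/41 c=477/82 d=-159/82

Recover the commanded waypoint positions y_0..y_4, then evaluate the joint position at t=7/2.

y_0 = S_0(0) = a_0 = 1
y_1 = S_1(0) = a_1 = -5
y_2 = S_2(0) = a_2 = 3
y_3 = S_3(0) = a_3 = -5
y_4 = S_3(1) = -1
t_q=7/2 is in segment 1 (τ=3/2); S_1(τ)=1403/656

y_0=1 y_1=-5 y_2=3 y_3=-5 y_4=-1
S(7/2) = 1403/656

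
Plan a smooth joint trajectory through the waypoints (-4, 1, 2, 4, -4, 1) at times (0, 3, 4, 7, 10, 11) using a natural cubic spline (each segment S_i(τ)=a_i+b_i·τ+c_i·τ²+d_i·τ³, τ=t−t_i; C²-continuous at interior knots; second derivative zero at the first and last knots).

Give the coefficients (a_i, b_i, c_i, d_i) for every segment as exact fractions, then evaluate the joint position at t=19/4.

Δ: Δ0=5/3, Δ1=1, Δ2=2/3, Δ3=-8/3, Δ4=5
row 1: diag=8, rhs=-4; c'=1/8, d'=-1/2
row 2: denom=8−1·1/8=63/8; d'=(-2−1·-1/2)/(63/8)=-4/21
row 3: denom=12−3·8/21=76/7; d'=(-20−3·-4/21)/(76/7)=-34/19
row 4: denom=8−3·21/76=545/76; d'=(46−3·-34/19)/(545/76)=3904/545
back: M4=3904/545
back: M3=-34/19−21/76·3904/545=-2054/545
back: M2=-4/21−8/21·-2054/545=2036/1635
back: M1=-1/2−1/8·2036/1635=-1072/1635
M: M0=0, M1=-1072/1635, M2=2036/1635, M3=-2054/545, M4=3904/545, M5=0
seg 0: a=-4, c=M0/2=0, d=(M1−M0)/(6·3)=-536/14715, b=Δ0−h0·(2M0+M1)/6=1087/545
seg 1: a=1, c=M1/2=-536/1635, d=(M2−M1)/(6·1)=518/1635, b=Δ1−h1·(2M1+M2)/6=551/545
seg 2: a=2, c=M2/2=1018/1635, d=(M3−M2)/(6·3)=-4099/14715, b=Δ2−h2·(2M2+M3)/6=427/327
seg 3: a=4, c=M3/2=-1027/545, d=(M4−M3)/(6·3)=331/545, b=Δ3−h3·(2M3+M4)/6=-4054/1635
seg 4: a=-4, c=M4/2=1952/545, d=(M5−M4)/(6·1)=-1952/1635, b=Δ4−h4·(2M4+M5)/6=4271/1635
t_q=19/4 → seg 2, τ=3/4; S=2+427/327·τ+1018/1635·τ²+-4099/14715·τ³=112037/34880

  seg 0: a=-4 b=1087/545 c=0 d=-536/14715
  seg 1: a=1 b=551/545 c=-536/1635 d=518/1635
  seg 2: a=2 b=427/327 c=1018/1635 d=-4099/14715
  seg 3: a=4 b=-4054/1635 c=-1027/545 d=331/545
  seg 4: a=-4 b=4271/1635 c=1952/545 d=-1952/1635
S(19/4) = 112037/34880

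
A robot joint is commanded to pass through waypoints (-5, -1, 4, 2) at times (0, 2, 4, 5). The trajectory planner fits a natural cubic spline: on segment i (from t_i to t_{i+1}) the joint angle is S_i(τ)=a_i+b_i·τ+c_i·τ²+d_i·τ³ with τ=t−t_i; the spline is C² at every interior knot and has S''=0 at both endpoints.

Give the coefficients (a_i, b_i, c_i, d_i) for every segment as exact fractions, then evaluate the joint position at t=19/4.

Δ: Δ0=2, Δ1=5/2, Δ2=-2
row 1: diag=8, rhs=3; c'=1/4, d'=3/8
row 2: denom=6−2·1/4=11/2; d'=(-27−2·3/8)/(11/2)=-111/22
back: M2=-111/22
back: M1=3/8−1/4·-111/22=18/11
M: M0=0, M1=18/11, M2=-111/22, M3=0
seg 0: a=-5, c=M0/2=0, d=(M1−M0)/(6·2)=3/22, b=Δ0−h0·(2M0+M1)/6=16/11
seg 1: a=-1, c=M1/2=9/11, d=(M2−M1)/(6·2)=-49/88, b=Δ1−h1·(2M1+M2)/6=34/11
seg 2: a=4, c=M2/2=-111/44, d=(M3−M2)/(6·1)=37/44, b=Δ2−h2·(2M2+M3)/6=-7/22
t_q=19/4 → seg 2, τ=3/4; S=4+-7/22·τ+-111/44·τ²+37/44·τ³=7595/2816

  seg 0: a=-5 b=16/11 c=0 d=3/22
  seg 1: a=-1 b=34/11 c=9/11 d=-49/88
  seg 2: a=4 b=-7/22 c=-111/44 d=37/44
S(19/4) = 7595/2816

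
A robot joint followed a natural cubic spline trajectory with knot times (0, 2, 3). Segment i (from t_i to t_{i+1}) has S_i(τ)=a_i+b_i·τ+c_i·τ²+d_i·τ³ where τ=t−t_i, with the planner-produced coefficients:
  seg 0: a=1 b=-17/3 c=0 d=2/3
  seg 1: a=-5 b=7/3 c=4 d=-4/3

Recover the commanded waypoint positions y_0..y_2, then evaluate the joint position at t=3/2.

y_0=1 y_1=-5 y_2=0
S(3/2) = -21/4

y_0 = S_0(0) = a_0 = 1
y_1 = S_1(0) = a_1 = -5
y_2 = S_1(1) = 0
t_q=3/2 is in segment 0 (τ=3/2); S_0(τ)=-21/4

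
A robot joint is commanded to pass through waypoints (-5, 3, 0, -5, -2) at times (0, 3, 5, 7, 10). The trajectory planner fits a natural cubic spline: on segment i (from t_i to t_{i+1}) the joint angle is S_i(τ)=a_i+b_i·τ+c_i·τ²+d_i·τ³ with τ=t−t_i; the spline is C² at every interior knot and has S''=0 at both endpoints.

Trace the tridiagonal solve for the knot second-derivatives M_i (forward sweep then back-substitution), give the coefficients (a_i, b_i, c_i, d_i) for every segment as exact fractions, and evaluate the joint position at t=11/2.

  seg 0: a=-5 b=173/45 c=0 d=-53/405
  seg 1: a=3 b=14/45 c=-53/45 d=49/360
  seg 2: a=0 b=-83/30 c=-13/36 d=89/360
  seg 3: a=-5 b=-56/45 c=101/90 d=-101/810
S(11/2) = -277/192

Δ: Δ0=8/3, Δ1=-3/2, Δ2=-5/2, Δ3=1
row 1: diag=10, rhs=-25; c'=1/5, d'=-5/2
row 2: denom=8−2·1/5=38/5; d'=(-6−2·-5/2)/(38/5)=-5/38
row 3: denom=10−2·5/19=180/19; d'=(21−2·-5/38)/(180/19)=101/45
back: M3=101/45
back: M2=-5/38−5/19·101/45=-13/18
back: M1=-5/2−1/5·-13/18=-106/45
M: M0=0, M1=-106/45, M2=-13/18, M3=101/45, M4=0
seg 0: a=-5, c=M0/2=0, d=(M1−M0)/(6·3)=-53/405, b=Δ0−h0·(2M0+M1)/6=173/45
seg 1: a=3, c=M1/2=-53/45, d=(M2−M1)/(6·2)=49/360, b=Δ1−h1·(2M1+M2)/6=14/45
seg 2: a=0, c=M2/2=-13/36, d=(M3−M2)/(6·2)=89/360, b=Δ2−h2·(2M2+M3)/6=-83/30
seg 3: a=-5, c=M3/2=101/90, d=(M4−M3)/(6·3)=-101/810, b=Δ3−h3·(2M3+M4)/6=-56/45
t_q=11/2 → seg 2, τ=1/2; S=0+-83/30·τ+-13/36·τ²+89/360·τ³=-277/192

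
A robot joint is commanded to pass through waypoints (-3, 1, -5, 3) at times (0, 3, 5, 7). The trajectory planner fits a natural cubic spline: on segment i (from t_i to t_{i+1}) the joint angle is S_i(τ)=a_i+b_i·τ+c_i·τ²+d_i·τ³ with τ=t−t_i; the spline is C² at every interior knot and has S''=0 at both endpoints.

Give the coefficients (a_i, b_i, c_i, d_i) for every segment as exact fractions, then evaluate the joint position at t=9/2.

  seg 0: a=-3 b=371/114 c=0 d=-73/342
  seg 1: a=1 b=-143/57 c=-73/38 d=191/228
  seg 2: a=-5 b=-8/57 c=59/19 d=-59/114
S(9/2) = -2589/608

Δ: Δ0=4/3, Δ1=-3, Δ2=4
row 1: diag=10, rhs=-26; c'=1/5, d'=-13/5
row 2: denom=8−2·1/5=38/5; d'=(42−2·-13/5)/(38/5)=118/19
back: M2=118/19
back: M1=-13/5−1/5·118/19=-73/19
M: M0=0, M1=-73/19, M2=118/19, M3=0
seg 0: a=-3, c=M0/2=0, d=(M1−M0)/(6·3)=-73/342, b=Δ0−h0·(2M0+M1)/6=371/114
seg 1: a=1, c=M1/2=-73/38, d=(M2−M1)/(6·2)=191/228, b=Δ1−h1·(2M1+M2)/6=-143/57
seg 2: a=-5, c=M2/2=59/19, d=(M3−M2)/(6·2)=-59/114, b=Δ2−h2·(2M2+M3)/6=-8/57
t_q=9/2 → seg 1, τ=3/2; S=1+-143/57·τ+-73/38·τ²+191/228·τ³=-2589/608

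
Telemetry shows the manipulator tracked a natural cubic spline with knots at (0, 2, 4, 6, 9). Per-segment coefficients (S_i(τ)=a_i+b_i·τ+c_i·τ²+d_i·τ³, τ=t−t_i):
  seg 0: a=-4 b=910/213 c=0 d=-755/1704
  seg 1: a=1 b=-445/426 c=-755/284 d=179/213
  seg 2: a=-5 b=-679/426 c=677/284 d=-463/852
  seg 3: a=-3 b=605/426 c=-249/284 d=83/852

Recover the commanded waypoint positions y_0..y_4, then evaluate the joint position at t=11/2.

y_0 = S_0(0) = a_0 = -4
y_1 = S_1(0) = a_1 = 1
y_2 = S_2(0) = a_2 = -5
y_3 = S_3(0) = a_3 = -3
y_4 = S_3(3) = -4
t_q=11/2 is in segment 2 (τ=3/2); S_2(τ)=-8773/2272

y_0=-4 y_1=1 y_2=-5 y_3=-3 y_4=-4
S(11/2) = -8773/2272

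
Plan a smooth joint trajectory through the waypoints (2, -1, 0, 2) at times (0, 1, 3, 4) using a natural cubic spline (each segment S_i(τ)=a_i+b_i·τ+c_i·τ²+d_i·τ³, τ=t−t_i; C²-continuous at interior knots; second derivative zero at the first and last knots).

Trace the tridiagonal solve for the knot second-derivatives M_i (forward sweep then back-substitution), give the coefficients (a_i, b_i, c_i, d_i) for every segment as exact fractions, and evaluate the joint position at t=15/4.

Δ: Δ0=-3, Δ1=1/2, Δ2=2
row 1: diag=6, rhs=21; c'=1/3, d'=7/2
row 2: denom=6−2·1/3=16/3; d'=(9−2·7/2)/(16/3)=3/8
back: M2=3/8
back: M1=7/2−1/3·3/8=27/8
M: M0=0, M1=27/8, M2=3/8, M3=0
seg 0: a=2, c=M0/2=0, d=(M1−M0)/(6·1)=9/16, b=Δ0−h0·(2M0+M1)/6=-57/16
seg 1: a=-1, c=M1/2=27/16, d=(M2−M1)/(6·2)=-1/4, b=Δ1−h1·(2M1+M2)/6=-15/8
seg 2: a=0, c=M2/2=3/16, d=(M3−M2)/(6·1)=-1/16, b=Δ2−h2·(2M2+M3)/6=15/8
t_q=15/4 → seg 2, τ=3/4; S=0+15/8·τ+3/16·τ²+-1/16·τ³=1521/1024

  seg 0: a=2 b=-57/16 c=0 d=9/16
  seg 1: a=-1 b=-15/8 c=27/16 d=-1/4
  seg 2: a=0 b=15/8 c=3/16 d=-1/16
S(15/4) = 1521/1024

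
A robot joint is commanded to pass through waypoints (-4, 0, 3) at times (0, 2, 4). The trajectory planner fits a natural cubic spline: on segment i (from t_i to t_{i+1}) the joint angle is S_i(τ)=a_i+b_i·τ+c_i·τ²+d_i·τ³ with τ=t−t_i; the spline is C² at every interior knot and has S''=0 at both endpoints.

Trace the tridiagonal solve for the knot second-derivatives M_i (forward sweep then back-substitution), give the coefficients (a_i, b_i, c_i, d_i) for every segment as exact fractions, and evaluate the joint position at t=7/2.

Δ: Δ0=2, Δ1=3/2
row 1: diag=8, rhs=-3; c'=1/4, d'=-3/8
back: M1=-3/8
M: M0=0, M1=-3/8, M2=0
seg 0: a=-4, c=M0/2=0, d=(M1−M0)/(6·2)=-1/32, b=Δ0−h0·(2M0+M1)/6=17/8
seg 1: a=0, c=M1/2=-3/16, d=(M2−M1)/(6·2)=1/32, b=Δ1−h1·(2M1+M2)/6=7/4
t_q=7/2 → seg 1, τ=3/2; S=0+7/4·τ+-3/16·τ²+1/32·τ³=591/256

  seg 0: a=-4 b=17/8 c=0 d=-1/32
  seg 1: a=0 b=7/4 c=-3/16 d=1/32
S(7/2) = 591/256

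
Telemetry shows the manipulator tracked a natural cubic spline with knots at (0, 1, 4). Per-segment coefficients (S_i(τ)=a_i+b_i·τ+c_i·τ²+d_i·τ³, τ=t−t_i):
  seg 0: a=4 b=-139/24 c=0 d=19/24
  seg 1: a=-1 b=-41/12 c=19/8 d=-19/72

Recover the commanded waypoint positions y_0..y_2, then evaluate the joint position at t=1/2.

y_0=4 y_1=-1 y_2=3
S(1/2) = 77/64

y_0 = S_0(0) = a_0 = 4
y_1 = S_1(0) = a_1 = -1
y_2 = S_1(3) = 3
t_q=1/2 is in segment 0 (τ=1/2); S_0(τ)=77/64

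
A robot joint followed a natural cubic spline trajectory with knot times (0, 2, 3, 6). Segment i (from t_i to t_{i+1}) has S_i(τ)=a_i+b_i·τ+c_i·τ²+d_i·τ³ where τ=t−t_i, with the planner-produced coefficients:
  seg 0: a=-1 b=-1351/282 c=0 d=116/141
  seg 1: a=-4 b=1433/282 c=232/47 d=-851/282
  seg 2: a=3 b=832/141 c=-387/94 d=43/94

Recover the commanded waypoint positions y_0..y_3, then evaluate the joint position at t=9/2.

y_0=-1 y_1=-4 y_2=3 y_3=-4
S(9/2) = 3107/752

y_0 = S_0(0) = a_0 = -1
y_1 = S_1(0) = a_1 = -4
y_2 = S_2(0) = a_2 = 3
y_3 = S_2(3) = -4
t_q=9/2 is in segment 2 (τ=3/2); S_2(τ)=3107/752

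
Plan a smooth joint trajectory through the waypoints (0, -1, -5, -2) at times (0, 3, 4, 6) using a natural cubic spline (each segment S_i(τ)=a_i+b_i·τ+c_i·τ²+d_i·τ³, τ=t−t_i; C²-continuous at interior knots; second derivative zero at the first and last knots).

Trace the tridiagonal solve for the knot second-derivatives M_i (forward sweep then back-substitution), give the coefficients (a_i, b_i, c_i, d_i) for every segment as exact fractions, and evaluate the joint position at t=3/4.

Δ: Δ0=-1/3, Δ1=-4, Δ2=3/2
row 1: diag=8, rhs=-22; c'=1/8, d'=-11/4
row 2: denom=6−1·1/8=47/8; d'=(33−1·-11/4)/(47/8)=286/47
back: M2=286/47
back: M1=-11/4−1/8·286/47=-165/47
M: M0=0, M1=-165/47, M2=286/47, M3=0
seg 0: a=0, c=M0/2=0, d=(M1−M0)/(6·3)=-55/282, b=Δ0−h0·(2M0+M1)/6=401/282
seg 1: a=-1, c=M1/2=-165/94, d=(M2−M1)/(6·1)=451/282, b=Δ1−h1·(2M1+M2)/6=-542/141
seg 2: a=-5, c=M2/2=143/47, d=(M3−M2)/(6·2)=-143/282, b=Δ2−h2·(2M2+M3)/6=-721/282
t_q=3/4 → seg 0, τ=3/4; S=0+401/282·τ+0·τ²+-55/282·τ³=5921/6016

  seg 0: a=0 b=401/282 c=0 d=-55/282
  seg 1: a=-1 b=-542/141 c=-165/94 d=451/282
  seg 2: a=-5 b=-721/282 c=143/47 d=-143/282
S(3/4) = 5921/6016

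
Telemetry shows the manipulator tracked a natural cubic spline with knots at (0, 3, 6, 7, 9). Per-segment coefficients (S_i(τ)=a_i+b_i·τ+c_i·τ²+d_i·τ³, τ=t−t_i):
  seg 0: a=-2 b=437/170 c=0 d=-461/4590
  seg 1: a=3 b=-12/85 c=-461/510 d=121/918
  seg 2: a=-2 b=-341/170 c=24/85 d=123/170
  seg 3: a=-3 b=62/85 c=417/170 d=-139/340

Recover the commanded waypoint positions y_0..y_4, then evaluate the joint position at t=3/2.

y_0=-2 y_1=3 y_2=-2 y_3=-3 y_4=5
S(3/2) = 2063/1360

y_0 = S_0(0) = a_0 = -2
y_1 = S_1(0) = a_1 = 3
y_2 = S_2(0) = a_2 = -2
y_3 = S_3(0) = a_3 = -3
y_4 = S_3(2) = 5
t_q=3/2 is in segment 0 (τ=3/2); S_0(τ)=2063/1360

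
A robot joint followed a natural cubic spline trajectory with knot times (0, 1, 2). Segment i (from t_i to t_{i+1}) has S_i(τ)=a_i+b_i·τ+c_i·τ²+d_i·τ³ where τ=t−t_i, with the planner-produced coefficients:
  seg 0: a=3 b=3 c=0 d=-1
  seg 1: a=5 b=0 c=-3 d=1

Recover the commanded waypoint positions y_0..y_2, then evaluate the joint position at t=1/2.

y_0 = S_0(0) = a_0 = 3
y_1 = S_1(0) = a_1 = 5
y_2 = S_1(1) = 3
t_q=1/2 is in segment 0 (τ=1/2); S_0(τ)=35/8

y_0=3 y_1=5 y_2=3
S(1/2) = 35/8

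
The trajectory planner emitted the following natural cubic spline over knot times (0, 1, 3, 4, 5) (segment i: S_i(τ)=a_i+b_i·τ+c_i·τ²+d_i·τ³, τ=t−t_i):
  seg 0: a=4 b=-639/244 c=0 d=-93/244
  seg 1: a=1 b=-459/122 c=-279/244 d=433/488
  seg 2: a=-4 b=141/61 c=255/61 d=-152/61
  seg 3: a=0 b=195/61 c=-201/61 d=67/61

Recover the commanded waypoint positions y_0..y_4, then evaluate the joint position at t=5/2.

y_0 = S_0(0) = a_0 = 4
y_1 = S_1(0) = a_1 = 1
y_2 = S_2(0) = a_2 = -4
y_3 = S_3(0) = a_3 = 0
y_4 = S_3(1) = 1
t_q=5/2 is in segment 1 (τ=3/2); S_1(τ)=-16481/3904

y_0=4 y_1=1 y_2=-4 y_3=0 y_4=1
S(5/2) = -16481/3904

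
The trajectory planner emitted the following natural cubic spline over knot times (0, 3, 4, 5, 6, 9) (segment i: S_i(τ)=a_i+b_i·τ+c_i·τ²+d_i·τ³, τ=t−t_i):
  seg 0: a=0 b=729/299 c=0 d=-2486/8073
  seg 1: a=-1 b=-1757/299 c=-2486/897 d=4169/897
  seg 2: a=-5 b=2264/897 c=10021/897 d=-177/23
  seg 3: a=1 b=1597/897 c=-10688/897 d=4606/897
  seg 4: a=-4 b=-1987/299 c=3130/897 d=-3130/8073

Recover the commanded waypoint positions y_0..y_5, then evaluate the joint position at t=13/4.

y_0=0 y_1=-1 y_2=-5 y_3=1 y_4=-4 y_5=-3
S(13/4) = -49173/19136

y_0 = S_0(0) = a_0 = 0
y_1 = S_1(0) = a_1 = -1
y_2 = S_2(0) = a_2 = -5
y_3 = S_3(0) = a_3 = 1
y_4 = S_4(0) = a_4 = -4
y_5 = S_4(3) = -3
t_q=13/4 is in segment 1 (τ=1/4); S_1(τ)=-49173/19136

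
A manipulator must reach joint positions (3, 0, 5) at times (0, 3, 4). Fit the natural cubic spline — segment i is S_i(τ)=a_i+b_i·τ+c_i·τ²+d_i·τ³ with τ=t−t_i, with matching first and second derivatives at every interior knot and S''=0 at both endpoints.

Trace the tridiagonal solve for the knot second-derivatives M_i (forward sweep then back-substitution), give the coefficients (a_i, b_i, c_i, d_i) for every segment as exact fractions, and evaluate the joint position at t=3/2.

Δ: Δ0=-1, Δ1=5
row 1: diag=8, rhs=36; c'=1/8, d'=9/2
back: M1=9/2
M: M0=0, M1=9/2, M2=0
seg 0: a=3, c=M0/2=0, d=(M1−M0)/(6·3)=1/4, b=Δ0−h0·(2M0+M1)/6=-13/4
seg 1: a=0, c=M1/2=9/4, d=(M2−M1)/(6·1)=-3/4, b=Δ1−h1·(2M1+M2)/6=7/2
t_q=3/2 → seg 0, τ=3/2; S=3+-13/4·τ+0·τ²+1/4·τ³=-33/32

  seg 0: a=3 b=-13/4 c=0 d=1/4
  seg 1: a=0 b=7/2 c=9/4 d=-3/4
S(3/2) = -33/32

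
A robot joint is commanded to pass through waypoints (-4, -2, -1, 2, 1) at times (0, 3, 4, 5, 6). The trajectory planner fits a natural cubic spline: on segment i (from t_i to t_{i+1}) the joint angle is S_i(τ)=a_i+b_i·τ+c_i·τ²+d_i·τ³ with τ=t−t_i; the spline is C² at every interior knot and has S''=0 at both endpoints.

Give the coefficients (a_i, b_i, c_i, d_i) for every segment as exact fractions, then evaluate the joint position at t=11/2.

  seg 0: a=-4 b=295/348 c=0 d=-7/348
  seg 1: a=-2 b=53/174 c=-21/116 d=305/348
  seg 2: a=-1 b=895/348 c=71/29 d=-703/348
  seg 3: a=2 b=245/174 c=-419/116 d=419/348
S(11/2) = 1811/928

Δ: Δ0=2/3, Δ1=1, Δ2=3, Δ3=-1
row 1: diag=8, rhs=2; c'=1/8, d'=1/4
row 2: denom=4−1·1/8=31/8; d'=(12−1·1/4)/(31/8)=94/31
row 3: denom=4−1·8/31=116/31; d'=(-24−1·94/31)/(116/31)=-419/58
back: M3=-419/58
back: M2=94/31−8/31·-419/58=142/29
back: M1=1/4−1/8·142/29=-21/58
M: M0=0, M1=-21/58, M2=142/29, M3=-419/58, M4=0
seg 0: a=-4, c=M0/2=0, d=(M1−M0)/(6·3)=-7/348, b=Δ0−h0·(2M0+M1)/6=295/348
seg 1: a=-2, c=M1/2=-21/116, d=(M2−M1)/(6·1)=305/348, b=Δ1−h1·(2M1+M2)/6=53/174
seg 2: a=-1, c=M2/2=71/29, d=(M3−M2)/(6·1)=-703/348, b=Δ2−h2·(2M2+M3)/6=895/348
seg 3: a=2, c=M3/2=-419/116, d=(M4−M3)/(6·1)=419/348, b=Δ3−h3·(2M3+M4)/6=245/174
t_q=11/2 → seg 3, τ=1/2; S=2+245/174·τ+-419/116·τ²+419/348·τ³=1811/928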